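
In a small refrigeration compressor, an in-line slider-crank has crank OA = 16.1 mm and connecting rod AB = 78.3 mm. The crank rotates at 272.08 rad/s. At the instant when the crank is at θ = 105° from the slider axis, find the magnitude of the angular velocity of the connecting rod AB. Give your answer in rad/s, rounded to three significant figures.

14.8

ω = 272.1 rad/s
The rod makes angle φ with the slider axis where L sinφ = r sinθ; differentiating, L cosφ·φ̇ = r ω cosθ.
L cosφ = √(L² − r² sin²θ) = 0.07674 m.
|ω_rod| = r ω |cosθ| / √(L² − r² sin²θ) = 0.0161·272.1·0.25882/0.07674 = 14.774 rad/s.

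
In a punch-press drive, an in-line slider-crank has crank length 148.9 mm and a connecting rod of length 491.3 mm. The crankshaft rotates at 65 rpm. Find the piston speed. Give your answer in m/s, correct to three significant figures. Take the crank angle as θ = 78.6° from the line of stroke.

1.06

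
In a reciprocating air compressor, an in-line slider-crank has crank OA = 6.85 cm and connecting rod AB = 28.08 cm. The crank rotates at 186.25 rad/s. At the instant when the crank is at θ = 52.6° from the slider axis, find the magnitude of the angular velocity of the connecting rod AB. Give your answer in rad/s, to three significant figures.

28.1

ω = 186.2 rad/s
The rod makes angle φ with the slider axis where L sinφ = r sinθ; differentiating, L cosφ·φ̇ = r ω cosθ.
L cosφ = √(L² − r² sin²θ) = 0.27548 m.
|ω_rod| = r ω |cosθ| / √(L² − r² sin²θ) = 0.0685·186.2·0.60738/0.27548 = 28.129 rad/s.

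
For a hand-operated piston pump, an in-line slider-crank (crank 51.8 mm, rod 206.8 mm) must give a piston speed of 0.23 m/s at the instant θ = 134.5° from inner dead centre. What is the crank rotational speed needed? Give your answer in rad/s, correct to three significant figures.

7.58

For an in-line slider-crank, |v_piston| = rω|sinθ|·[1 + r cosθ/√(L² − r² sin²θ)].
With r = 0.0518 m, L = 0.2068 m, θ = 134.5°: the bracketed kinematic factor |dx/dθ| = 0.030354 m.
ω = v/|dx/dθ| = 0.23/0.030354 = 7.5773 rad/s.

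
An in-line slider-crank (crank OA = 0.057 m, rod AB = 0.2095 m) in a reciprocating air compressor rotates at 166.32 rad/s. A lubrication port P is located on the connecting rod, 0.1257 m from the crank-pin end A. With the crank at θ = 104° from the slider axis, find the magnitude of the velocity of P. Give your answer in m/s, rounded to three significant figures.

ω = 166.3 rad/s.  Crank-pin speed |V_A| = rω = 9.4802 m/s, perpendicular to OA.
Rod angle: sinφ = −(r/L) sinθ ⇒ φ = -15.307°; ω_rod = −rω cosθ/√(L²−r²sin²θ) = +11.35 rad/s.
V_P = V_A + ω_rod × AP, with AP = 0.1257 m along the rod.
Components: V_Px = −rω sinθ − a·ω_rod·sinφ = -8.822 m/s;  V_Py = rω cosθ + a·ω_rod·cosφ = -0.91739 m/s.
|V_P| = √(V_Px² + V_Py²) = 8.8696 m/s.

8.87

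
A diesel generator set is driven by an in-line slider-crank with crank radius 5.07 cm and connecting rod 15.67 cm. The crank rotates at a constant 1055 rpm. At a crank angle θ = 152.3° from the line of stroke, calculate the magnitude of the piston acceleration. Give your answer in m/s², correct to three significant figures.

429

ω = 2π·1055/60 = 110.5 rad/s
x(θ) = r cosθ + √(L² − r² sin²θ); with ω constant, a = ω²·d²x/dθ².
d²x/dθ² = −r cosθ − r²(cos2θ)/√u − r⁴ sin²2θ/(4u^{3/2}),  u = L² − r² sin²θ = 0.0239995 m².
Substituting r = 0.0507 m, L = 0.1567 m, θ = 152.3°: d²x/dθ² = +0.035166 m.
a = ω²·d²x/dθ² = (110.5)²·(+0.035166) = +429.23 m/s²;  |a| = 429.23 m/s².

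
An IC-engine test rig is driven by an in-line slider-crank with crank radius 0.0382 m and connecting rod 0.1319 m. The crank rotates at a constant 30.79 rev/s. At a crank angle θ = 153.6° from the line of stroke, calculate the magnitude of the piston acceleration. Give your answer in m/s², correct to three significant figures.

ω = 2π·30.8 = 193.5 rad/s
x(θ) = r cosθ + √(L² − r² sin²θ); with ω constant, a = ω²·d²x/dθ².
d²x/dθ² = −r cosθ − r²(cos2θ)/√u − r⁴ sin²2θ/(4u^{3/2}),  u = L² − r² sin²θ = 0.0171091 m².
Substituting r = 0.0382 m, L = 0.1319 m, θ = 153.6°: d²x/dθ² = +0.02732 m.
a = ω²·d²x/dθ² = (193.5)²·(+0.02732) = +1022.5 m/s²;  |a| = 1022.5 m/s².

1020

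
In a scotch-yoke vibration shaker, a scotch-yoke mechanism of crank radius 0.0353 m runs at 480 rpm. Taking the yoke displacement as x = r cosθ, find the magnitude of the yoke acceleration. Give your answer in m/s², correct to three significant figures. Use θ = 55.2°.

50.9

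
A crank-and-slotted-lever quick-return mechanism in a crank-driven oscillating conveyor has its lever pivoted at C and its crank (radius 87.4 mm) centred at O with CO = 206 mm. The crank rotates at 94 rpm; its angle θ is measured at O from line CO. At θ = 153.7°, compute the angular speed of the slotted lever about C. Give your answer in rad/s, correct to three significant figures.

ω = 9.844 rad/s (from 94 rpm).
Crank pin A relative to C: A = (d + r cosθ, r sinθ); lever angle φ = atan2(r sinθ, d + r cosθ).
Differentiating tanφ: φ̇ = rω(d cosθ + r)/(d² + r² + 2dr cosθ).
d² + r² + 2dr cosθ = |CA|² = 0.0177934 m²;  d cosθ + r = -0.097276 m.
|ω_lever| = |0.0874·9.844·-0.097276| / 0.0177934 = 4.7035 rad/s.

4.70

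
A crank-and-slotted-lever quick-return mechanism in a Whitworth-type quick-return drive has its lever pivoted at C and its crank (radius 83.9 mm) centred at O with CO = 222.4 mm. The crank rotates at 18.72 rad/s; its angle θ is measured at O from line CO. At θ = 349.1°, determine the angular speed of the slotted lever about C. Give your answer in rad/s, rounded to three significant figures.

ω = 18.72 rad/s
Crank pin A relative to C: A = (d + r cosθ, r sinθ); lever angle φ = atan2(r sinθ, d + r cosθ).
Differentiating tanφ: φ̇ = rω(d cosθ + r)/(d² + r² + 2dr cosθ).
d² + r² + 2dr cosθ = |CA|² = 0.0931464 m²;  d cosθ + r = +0.30229 m.
|ω_lever| = |0.0839·18.72·+0.30229| / 0.0931464 = 5.0971 rad/s.

5.10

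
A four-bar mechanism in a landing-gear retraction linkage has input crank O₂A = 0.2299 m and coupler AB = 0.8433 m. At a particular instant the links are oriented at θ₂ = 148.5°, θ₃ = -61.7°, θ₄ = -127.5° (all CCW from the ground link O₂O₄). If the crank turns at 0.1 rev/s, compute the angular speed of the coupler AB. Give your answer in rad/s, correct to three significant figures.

0.187

ω₂ = 0.6283 rad/s (from 0.1 rev/s).
Differentiating the loop-closure r₂e^{iθ₂}+r₃e^{iθ₃}=r₁+r₄e^{iθ₄} gives r₂ω₂e^{iθ₂}+r₃ω₃e^{iθ₃}=r₄ω₄e^{iθ₄}.
Eliminating the other unknown: ω₃ = r₂ω₂ sin(θ₄−θ₂) / [r₃ sin(θ₃−θ₄)].
Numerator sine = +0.99452; denominator sine = +0.91212.
Result = 0.2299·0.6283·(+0.99452) / (0.8433·(+0.91212)) = +0.18677 rad/s; magnitude 0.18677 rad/s.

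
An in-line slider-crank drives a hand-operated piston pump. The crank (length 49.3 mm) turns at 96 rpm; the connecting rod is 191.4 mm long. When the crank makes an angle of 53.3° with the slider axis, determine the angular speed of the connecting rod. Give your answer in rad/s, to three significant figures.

1.58

ω = 10.05 rad/s (converted from 96 rpm).
The rod makes angle φ with the slider axis where L sinφ = r sinθ; differentiating, L cosφ·φ̇ = r ω cosθ.
L cosφ = √(L² − r² sin²θ) = 0.18727 m.
|ω_rod| = r ω |cosθ| / √(L² − r² sin²θ) = 0.0493·10.05·0.59763/0.18727 = 1.5816 rad/s.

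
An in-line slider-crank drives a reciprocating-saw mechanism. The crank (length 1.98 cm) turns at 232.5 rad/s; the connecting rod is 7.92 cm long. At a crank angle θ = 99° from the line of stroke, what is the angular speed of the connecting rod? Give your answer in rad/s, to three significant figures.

ω = 232.5 rad/s
The rod makes angle φ with the slider axis where L sinφ = r sinθ; differentiating, L cosφ·φ̇ = r ω cosθ.
L cosφ = √(L² − r² sin²θ) = 0.076748 m.
|ω_rod| = r ω |cosθ| / √(L² − r² sin²θ) = 0.0198·232.5·0.15643/0.076748 = 9.3833 rad/s.

9.38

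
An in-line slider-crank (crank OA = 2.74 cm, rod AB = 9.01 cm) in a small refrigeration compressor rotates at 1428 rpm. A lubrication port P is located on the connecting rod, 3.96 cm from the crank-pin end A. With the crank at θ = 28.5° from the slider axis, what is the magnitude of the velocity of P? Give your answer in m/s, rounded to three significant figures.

ω = 149.5 rad/s.  Crank-pin speed |V_A| = rω = 4.0974 m/s, perpendicular to OA.
Rod angle: sinφ = −(r/L) sinθ ⇒ φ = -8.343°; ω_rod = −rω cosθ/√(L²−r²sin²θ) = -40.393 rad/s.
V_P = V_A + ω_rod × AP, with AP = 0.0396 m along the rod.
Components: V_Px = −rω sinθ − a·ω_rod·sinφ = -2.1872 m/s;  V_Py = rω cosθ + a·ω_rod·cosφ = +2.0182 m/s.
|V_P| = √(V_Px² + V_Py²) = 2.9761 m/s.

2.98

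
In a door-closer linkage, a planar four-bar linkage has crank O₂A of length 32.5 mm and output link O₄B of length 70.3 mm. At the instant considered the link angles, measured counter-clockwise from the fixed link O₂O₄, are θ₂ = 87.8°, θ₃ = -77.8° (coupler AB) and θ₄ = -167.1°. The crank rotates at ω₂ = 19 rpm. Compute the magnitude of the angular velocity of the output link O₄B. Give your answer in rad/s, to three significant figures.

0.229

ω₂ = 1.99 rad/s (from 19 rpm).
Differentiating the loop-closure r₂e^{iθ₂}+r₃e^{iθ₃}=r₁+r₄e^{iθ₄} gives r₂ω₂e^{iθ₂}+r₃ω₃e^{iθ₃}=r₄ω₄e^{iθ₄}.
Eliminating the other unknown: ω₄ = r₂ω₂ sin(θ₂−θ₃) / [r₄ sin(θ₄−θ₃)].
Numerator sine = +0.24869; denominator sine = -0.99993.
Result = 0.0325·1.99·(+0.24869) / (0.0703·(-0.99993)) = -0.22877 rad/s; magnitude 0.22877 rad/s.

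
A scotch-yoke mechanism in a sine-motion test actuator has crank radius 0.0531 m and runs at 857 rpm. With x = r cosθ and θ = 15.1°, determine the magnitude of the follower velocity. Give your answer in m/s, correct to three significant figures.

ω = 89.74 rad/s (from 857 rpm).
x = r cosθ ⇒ ẋ = −rω sinθ.
|v| = rω|sinθ| = 0.0531·89.74·|sin 15.1°| = 1.2414 m/s.

1.24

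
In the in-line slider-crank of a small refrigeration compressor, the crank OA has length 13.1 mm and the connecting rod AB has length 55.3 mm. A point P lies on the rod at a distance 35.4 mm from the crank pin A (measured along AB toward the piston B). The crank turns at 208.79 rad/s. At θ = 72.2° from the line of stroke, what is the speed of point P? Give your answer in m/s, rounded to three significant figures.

2.74

ω = 208.8 rad/s.  Crank-pin speed |V_A| = rω = 2.7351 m/s, perpendicular to OA.
Rod angle: sinφ = −(r/L) sinθ ⇒ φ = -13.035°; ω_rod = −rω cosθ/√(L²−r²sin²θ) = -15.52 rad/s.
V_P = V_A + ω_rod × AP, with AP = 0.0354 m along the rod.
Components: V_Px = −rω sinθ − a·ω_rod·sinφ = -2.7281 m/s;  V_Py = rω cosθ + a·ω_rod·cosφ = +0.30088 m/s.
|V_P| = √(V_Px² + V_Py²) = 2.7447 m/s.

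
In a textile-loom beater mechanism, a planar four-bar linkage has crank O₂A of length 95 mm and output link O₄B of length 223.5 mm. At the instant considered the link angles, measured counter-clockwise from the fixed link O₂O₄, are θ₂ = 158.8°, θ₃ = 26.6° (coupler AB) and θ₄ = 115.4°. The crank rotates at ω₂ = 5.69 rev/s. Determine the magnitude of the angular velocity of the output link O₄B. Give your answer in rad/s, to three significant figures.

ω₂ = 35.75 rad/s (from 5.69 rev/s).
Differentiating the loop-closure r₂e^{iθ₂}+r₃e^{iθ₃}=r₁+r₄e^{iθ₄} gives r₂ω₂e^{iθ₂}+r₃ω₃e^{iθ₃}=r₄ω₄e^{iθ₄}.
Eliminating the other unknown: ω₄ = r₂ω₂ sin(θ₂−θ₃) / [r₄ sin(θ₄−θ₃)].
Numerator sine = +0.74080; denominator sine = +0.99978.
Result = 0.095·35.75·(+0.74080) / (0.2235·(+0.99978)) = +11.26 rad/s; magnitude 11.26 rad/s.

11.3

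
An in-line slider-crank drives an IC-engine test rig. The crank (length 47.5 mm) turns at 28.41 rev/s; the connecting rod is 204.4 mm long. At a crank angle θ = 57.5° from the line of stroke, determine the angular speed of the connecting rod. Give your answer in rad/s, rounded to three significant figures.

ω = 178.5 rad/s (converted from 28.41 rev/s).
The rod makes angle φ with the slider axis where L sinφ = r sinθ; differentiating, L cosφ·φ̇ = r ω cosθ.
L cosφ = √(L² − r² sin²θ) = 0.20044 m.
|ω_rod| = r ω |cosθ| / √(L² − r² sin²θ) = 0.0475·178.5·0.53730/0.20044 = 22.729 rad/s.

22.7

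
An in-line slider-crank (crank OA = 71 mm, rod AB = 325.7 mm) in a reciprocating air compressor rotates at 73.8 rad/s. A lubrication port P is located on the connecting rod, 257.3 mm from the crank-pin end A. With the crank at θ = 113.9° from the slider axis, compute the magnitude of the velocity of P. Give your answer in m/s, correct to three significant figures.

4.47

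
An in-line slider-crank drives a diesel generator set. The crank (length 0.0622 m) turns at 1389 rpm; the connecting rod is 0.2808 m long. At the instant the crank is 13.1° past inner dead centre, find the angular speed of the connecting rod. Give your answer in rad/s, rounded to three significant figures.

31.4

ω = 145.5 rad/s (converted from 1389 rpm).
The rod makes angle φ with the slider axis where L sinφ = r sinθ; differentiating, L cosφ·φ̇ = r ω cosθ.
L cosφ = √(L² − r² sin²θ) = 0.28045 m.
|ω_rod| = r ω |cosθ| / √(L² − r² sin²θ) = 0.0622·145.5·0.97398/0.28045 = 31.421 rad/s.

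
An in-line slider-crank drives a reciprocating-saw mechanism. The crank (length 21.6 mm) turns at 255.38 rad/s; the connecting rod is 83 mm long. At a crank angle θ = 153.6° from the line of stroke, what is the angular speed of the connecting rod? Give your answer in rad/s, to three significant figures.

59.9

ω = 255.4 rad/s
The rod makes angle φ with the slider axis where L sinφ = r sinθ; differentiating, L cosφ·φ̇ = r ω cosθ.
L cosφ = √(L² − r² sin²θ) = 0.082442 m.
|ω_rod| = r ω |cosθ| / √(L² − r² sin²θ) = 0.0216·255.4·0.89571/0.082442 = 59.932 rad/s.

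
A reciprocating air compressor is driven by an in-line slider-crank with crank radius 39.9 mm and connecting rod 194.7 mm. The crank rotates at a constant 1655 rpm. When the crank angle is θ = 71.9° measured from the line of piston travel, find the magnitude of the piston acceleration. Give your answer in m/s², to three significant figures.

171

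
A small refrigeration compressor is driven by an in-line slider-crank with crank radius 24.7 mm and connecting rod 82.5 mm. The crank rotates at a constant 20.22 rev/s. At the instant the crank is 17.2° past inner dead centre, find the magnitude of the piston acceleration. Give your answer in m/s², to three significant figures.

481

ω = 2π·20.2 = 127 rad/s
x(θ) = r cosθ + √(L² − r² sin²θ); with ω constant, a = ω²·d²x/dθ².
d²x/dθ² = −r cosθ − r²(cos2θ)/√u − r⁴ sin²2θ/(4u^{3/2}),  u = L² − r² sin²θ = 0.0067529 m².
Substituting r = 0.0247 m, L = 0.0825 m, θ = 17.2°: d²x/dθ² = -0.029775 m.
a = ω²·d²x/dθ² = (127)²·(-0.029775) = -480.58 m/s²;  |a| = 480.58 m/s².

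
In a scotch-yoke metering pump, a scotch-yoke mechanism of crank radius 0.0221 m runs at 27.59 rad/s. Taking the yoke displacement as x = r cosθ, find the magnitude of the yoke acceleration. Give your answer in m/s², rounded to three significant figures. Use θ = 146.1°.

ω = 27.59 rad/s
x = r cosθ ⇒ ẍ = −rω² cosθ (ω constant).
|a| = rω²|cosθ| = 0.0221·(27.59)²·|cos 146.1°| = 13.963 m/s².

14.0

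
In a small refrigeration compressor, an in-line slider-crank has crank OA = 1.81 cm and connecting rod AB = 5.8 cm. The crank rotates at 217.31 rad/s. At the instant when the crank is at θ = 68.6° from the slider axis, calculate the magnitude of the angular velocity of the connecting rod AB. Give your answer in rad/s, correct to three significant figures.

25.9

ω = 217.3 rad/s
The rod makes angle φ with the slider axis where L sinφ = r sinθ; differentiating, L cosφ·φ̇ = r ω cosθ.
L cosφ = √(L² − r² sin²θ) = 0.055498 m.
|ω_rod| = r ω |cosθ| / √(L² − r² sin²θ) = 0.0181·217.3·0.36488/0.055498 = 25.86 rad/s.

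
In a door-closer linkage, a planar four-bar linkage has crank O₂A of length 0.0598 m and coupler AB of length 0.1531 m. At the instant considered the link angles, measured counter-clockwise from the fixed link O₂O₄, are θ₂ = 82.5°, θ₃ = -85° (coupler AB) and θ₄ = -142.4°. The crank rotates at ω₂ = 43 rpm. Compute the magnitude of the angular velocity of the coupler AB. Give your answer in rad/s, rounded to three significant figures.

ω₂ = 4.503 rad/s (from 43 rpm).
Differentiating the loop-closure r₂e^{iθ₂}+r₃e^{iθ₃}=r₁+r₄e^{iθ₄} gives r₂ω₂e^{iθ₂}+r₃ω₃e^{iθ₃}=r₄ω₄e^{iθ₄}.
Eliminating the other unknown: ω₃ = r₂ω₂ sin(θ₄−θ₂) / [r₃ sin(θ₃−θ₄)].
Numerator sine = +0.70587; denominator sine = +0.84245.
Result = 0.0598·4.503·(+0.70587) / (0.1531·(+0.84245)) = +1.4737 rad/s; magnitude 1.4737 rad/s.

1.47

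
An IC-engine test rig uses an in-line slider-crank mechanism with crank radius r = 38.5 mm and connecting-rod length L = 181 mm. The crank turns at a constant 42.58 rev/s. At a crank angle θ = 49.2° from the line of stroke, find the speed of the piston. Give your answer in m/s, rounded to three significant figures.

8.90

ω = 2π·42.6 = 267.5 rad/s
For an in-line slider-crank, x = r cosθ + √(L² − r² sin²θ), so v = −rω sinθ·[1 + r cosθ/√(L² − r² sin²θ)].
With r = 0.0385 m, L = 0.181 m, θ = 49.2°: √(L² − r² sin²θ) = 0.17864 m.
v = −0.0385·267.5·0.75700·[1 + 0.0385·0.65342/0.17864] = -8.8953 m/s.
|v| = 8.8953 m/s.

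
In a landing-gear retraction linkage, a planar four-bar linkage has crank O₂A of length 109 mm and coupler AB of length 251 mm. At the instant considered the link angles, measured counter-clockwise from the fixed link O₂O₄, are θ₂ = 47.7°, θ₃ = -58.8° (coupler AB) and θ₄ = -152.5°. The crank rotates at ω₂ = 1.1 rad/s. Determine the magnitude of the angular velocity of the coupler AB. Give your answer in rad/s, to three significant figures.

0.165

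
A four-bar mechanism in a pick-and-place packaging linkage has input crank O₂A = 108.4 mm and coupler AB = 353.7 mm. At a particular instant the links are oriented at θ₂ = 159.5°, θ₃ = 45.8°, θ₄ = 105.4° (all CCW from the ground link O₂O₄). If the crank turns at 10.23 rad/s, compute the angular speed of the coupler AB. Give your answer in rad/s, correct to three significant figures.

ω₂ = 10.23 rad/s
Differentiating the loop-closure r₂e^{iθ₂}+r₃e^{iθ₃}=r₁+r₄e^{iθ₄} gives r₂ω₂e^{iθ₂}+r₃ω₃e^{iθ₃}=r₄ω₄e^{iθ₄}.
Eliminating the other unknown: ω₃ = r₂ω₂ sin(θ₄−θ₂) / [r₃ sin(θ₃−θ₄)].
Numerator sine = -0.81004; denominator sine = -0.86251.
Result = 0.1084·10.23·(-0.81004) / (0.3537·(-0.86251)) = +2.9445 rad/s; magnitude 2.9445 rad/s.

2.94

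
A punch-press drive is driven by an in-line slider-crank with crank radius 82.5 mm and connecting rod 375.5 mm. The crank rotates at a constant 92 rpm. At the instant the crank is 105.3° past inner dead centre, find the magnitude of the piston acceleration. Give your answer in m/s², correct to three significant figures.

3.50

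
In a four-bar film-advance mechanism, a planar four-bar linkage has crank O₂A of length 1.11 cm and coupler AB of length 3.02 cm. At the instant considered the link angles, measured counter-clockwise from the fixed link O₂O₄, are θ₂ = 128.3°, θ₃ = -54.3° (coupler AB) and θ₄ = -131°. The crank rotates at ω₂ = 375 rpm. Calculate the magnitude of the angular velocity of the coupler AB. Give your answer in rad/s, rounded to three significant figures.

14.6

ω₂ = 39.27 rad/s (from 375 rpm).
Differentiating the loop-closure r₂e^{iθ₂}+r₃e^{iθ₃}=r₁+r₄e^{iθ₄} gives r₂ω₂e^{iθ₂}+r₃ω₃e^{iθ₃}=r₄ω₄e^{iθ₄}.
Eliminating the other unknown: ω₃ = r₂ω₂ sin(θ₄−θ₂) / [r₃ sin(θ₃−θ₄)].
Numerator sine = +0.98261; denominator sine = +0.97318.
Result = 0.0111·39.27·(+0.98261) / (0.0302·(+0.97318)) = +14.574 rad/s; magnitude 14.574 rad/s.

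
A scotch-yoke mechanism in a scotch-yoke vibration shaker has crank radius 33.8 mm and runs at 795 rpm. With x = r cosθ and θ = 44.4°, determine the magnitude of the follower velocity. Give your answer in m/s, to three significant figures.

ω = 83.25 rad/s (from 795 rpm).
x = r cosθ ⇒ ẋ = −rω sinθ.
|v| = rω|sinθ| = 0.0338·83.25·|sin 44.4°| = 1.9688 m/s.

1.97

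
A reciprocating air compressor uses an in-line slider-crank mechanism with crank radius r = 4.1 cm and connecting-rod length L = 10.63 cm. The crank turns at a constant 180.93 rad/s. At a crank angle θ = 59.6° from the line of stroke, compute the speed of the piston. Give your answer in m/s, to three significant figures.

ω = 180.9 rad/s
For an in-line slider-crank, x = r cosθ + √(L² − r² sin²θ), so v = −rω sinθ·[1 + r cosθ/√(L² − r² sin²θ)].
With r = 0.041 m, L = 0.1063 m, θ = 59.6°: √(L² − r² sin²θ) = 0.10025 m.
v = −0.041·180.9·0.86251·[1 + 0.041·0.50603/0.10025] = -7.7225 m/s.
|v| = 7.7225 m/s.

7.72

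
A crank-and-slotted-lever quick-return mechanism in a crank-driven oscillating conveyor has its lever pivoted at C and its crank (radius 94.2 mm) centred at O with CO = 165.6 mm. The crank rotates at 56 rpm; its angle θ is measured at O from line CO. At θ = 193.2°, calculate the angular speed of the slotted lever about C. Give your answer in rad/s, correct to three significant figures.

6.25

ω = 5.864 rad/s (from 56 rpm).
Crank pin A relative to C: A = (d + r cosθ, r sinθ); lever angle φ = atan2(r sinθ, d + r cosθ).
Differentiating tanφ: φ̇ = rω(d cosθ + r)/(d² + r² + 2dr cosθ).
d² + r² + 2dr cosθ = |CA|² = 0.00592227 m²;  d cosθ + r = -0.067025 m.
|ω_lever| = |0.0942·5.864·-0.067025| / 0.00592227 = 6.2519 rad/s.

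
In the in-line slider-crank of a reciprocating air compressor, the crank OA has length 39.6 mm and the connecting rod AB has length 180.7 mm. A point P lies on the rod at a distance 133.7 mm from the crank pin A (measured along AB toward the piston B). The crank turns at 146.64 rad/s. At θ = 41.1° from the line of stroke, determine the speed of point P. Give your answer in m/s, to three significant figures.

ω = 146.6 rad/s.  Crank-pin speed |V_A| = rω = 5.8069 m/s, perpendicular to OA.
Rod angle: sinφ = −(r/L) sinθ ⇒ φ = -8.283°; ω_rod = −rω cosθ/√(L²−r²sin²θ) = -24.472 rad/s.
V_P = V_A + ω_rod × AP, with AP = 0.1337 m along the rod.
Components: V_Px = −rω sinθ − a·ω_rod·sinφ = -4.2887 m/s;  V_Py = rω cosθ + a·ω_rod·cosφ = +1.1382 m/s.
|V_P| = √(V_Px² + V_Py²) = 4.4372 m/s.

4.44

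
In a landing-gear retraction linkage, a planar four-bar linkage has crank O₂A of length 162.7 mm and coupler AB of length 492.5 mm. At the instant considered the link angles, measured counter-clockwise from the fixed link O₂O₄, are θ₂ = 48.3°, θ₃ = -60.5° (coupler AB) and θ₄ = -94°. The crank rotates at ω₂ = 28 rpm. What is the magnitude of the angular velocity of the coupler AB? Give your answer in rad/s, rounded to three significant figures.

ω₂ = 2.932 rad/s (from 28 rpm).
Differentiating the loop-closure r₂e^{iθ₂}+r₃e^{iθ₃}=r₁+r₄e^{iθ₄} gives r₂ω₂e^{iθ₂}+r₃ω₃e^{iθ₃}=r₄ω₄e^{iθ₄}.
Eliminating the other unknown: ω₃ = r₂ω₂ sin(θ₄−θ₂) / [r₃ sin(θ₃−θ₄)].
Numerator sine = -0.61153; denominator sine = +0.55194.
Result = 0.1627·2.932·(-0.61153) / (0.4925·(+0.55194)) = -1.0732 rad/s; magnitude 1.0732 rad/s.

1.07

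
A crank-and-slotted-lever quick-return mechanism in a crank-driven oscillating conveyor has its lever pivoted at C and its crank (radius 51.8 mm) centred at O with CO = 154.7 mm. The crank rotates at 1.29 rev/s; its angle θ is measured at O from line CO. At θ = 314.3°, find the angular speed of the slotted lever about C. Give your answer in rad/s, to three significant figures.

ω = 8.105 rad/s (from 1.29 rev/s).
Crank pin A relative to C: A = (d + r cosθ, r sinθ); lever angle φ = atan2(r sinθ, d + r cosθ).
Differentiating tanφ: φ̇ = rω(d cosθ + r)/(d² + r² + 2dr cosθ).
d² + r² + 2dr cosθ = |CA|² = 0.0378088 m²;  d cosθ + r = +0.15984 m.
|ω_lever| = |0.0518·8.105·+0.15984| / 0.0378088 = 1.775 rad/s.

1.78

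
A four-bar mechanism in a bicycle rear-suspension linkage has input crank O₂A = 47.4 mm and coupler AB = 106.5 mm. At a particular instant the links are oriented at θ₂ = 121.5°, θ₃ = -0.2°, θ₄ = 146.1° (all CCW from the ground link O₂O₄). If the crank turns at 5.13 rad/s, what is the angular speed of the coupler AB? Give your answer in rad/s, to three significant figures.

ω₂ = 5.13 rad/s
Differentiating the loop-closure r₂e^{iθ₂}+r₃e^{iθ₃}=r₁+r₄e^{iθ₄} gives r₂ω₂e^{iθ₂}+r₃ω₃e^{iθ₃}=r₄ω₄e^{iθ₄}.
Eliminating the other unknown: ω₃ = r₂ω₂ sin(θ₄−θ₂) / [r₃ sin(θ₃−θ₄)].
Numerator sine = +0.41628; denominator sine = -0.55484.
Result = 0.0474·5.13·(+0.41628) / (0.1065·(-0.55484)) = -1.713 rad/s; magnitude 1.713 rad/s.

1.71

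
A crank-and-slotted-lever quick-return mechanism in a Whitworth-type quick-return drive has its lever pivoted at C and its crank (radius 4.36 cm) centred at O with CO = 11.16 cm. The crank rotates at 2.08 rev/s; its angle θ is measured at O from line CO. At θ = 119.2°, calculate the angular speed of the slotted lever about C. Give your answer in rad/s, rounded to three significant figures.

ω = 13.07 rad/s (from 2.08 rev/s).
Crank pin A relative to C: A = (d + r cosθ, r sinθ); lever angle φ = atan2(r sinθ, d + r cosθ).
Differentiating tanφ: φ̇ = rω(d cosθ + r)/(d² + r² + 2dr cosθ).
d² + r² + 2dr cosθ = |CA|² = 0.0096079 m²;  d cosθ + r = -0.010845 m.
|ω_lever| = |0.0436·13.07·-0.010845| / 0.0096079 = 0.64319 rad/s.

0.643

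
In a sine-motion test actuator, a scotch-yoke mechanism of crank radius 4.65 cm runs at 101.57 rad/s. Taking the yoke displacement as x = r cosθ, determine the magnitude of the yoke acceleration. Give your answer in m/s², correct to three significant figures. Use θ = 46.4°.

331

ω = 101.6 rad/s
x = r cosθ ⇒ ẍ = −rω² cosθ (ω constant).
|a| = rω²|cosθ| = 0.0465·(101.6)²·|cos 46.4°| = 330.82 m/s².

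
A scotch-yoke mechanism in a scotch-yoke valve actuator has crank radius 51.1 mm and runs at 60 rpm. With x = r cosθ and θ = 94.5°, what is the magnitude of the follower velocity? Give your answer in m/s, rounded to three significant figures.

ω = 6.283 rad/s (from 60 rpm).
x = r cosθ ⇒ ẋ = −rω sinθ.
|v| = rω|sinθ| = 0.0511·6.283·|sin 94.5°| = 0.32008 m/s.

0.320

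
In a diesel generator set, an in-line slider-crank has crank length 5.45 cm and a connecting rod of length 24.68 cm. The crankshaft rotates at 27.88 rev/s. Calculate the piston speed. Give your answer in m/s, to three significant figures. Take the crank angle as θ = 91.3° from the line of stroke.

9.50

ω = 2π·27.9 = 175.2 rad/s
For an in-line slider-crank, x = r cosθ + √(L² − r² sin²θ), so v = −rω sinθ·[1 + r cosθ/√(L² − r² sin²θ)].
With r = 0.0545 m, L = 0.2468 m, θ = 91.3°: √(L² − r² sin²θ) = 0.24071 m.
v = −0.0545·175.2·0.99974·[1 + 0.0545·-0.02269/0.24071] = -9.4956 m/s.
|v| = 9.4956 m/s.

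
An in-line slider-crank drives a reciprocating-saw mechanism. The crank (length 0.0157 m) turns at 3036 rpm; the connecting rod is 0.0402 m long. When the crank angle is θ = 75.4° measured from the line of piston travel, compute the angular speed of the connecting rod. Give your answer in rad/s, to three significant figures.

33.8

ω = 317.9 rad/s (converted from 3036 rpm).
The rod makes angle φ with the slider axis where L sinφ = r sinθ; differentiating, L cosφ·φ̇ = r ω cosθ.
L cosφ = √(L² − r² sin²θ) = 0.037218 m.
|ω_rod| = r ω |cosθ| / √(L² − r² sin²θ) = 0.0157·317.9·0.25207/0.037218 = 33.806 rad/s.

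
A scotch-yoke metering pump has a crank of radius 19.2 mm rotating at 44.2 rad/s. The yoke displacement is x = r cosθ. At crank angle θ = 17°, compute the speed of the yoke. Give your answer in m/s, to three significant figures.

0.248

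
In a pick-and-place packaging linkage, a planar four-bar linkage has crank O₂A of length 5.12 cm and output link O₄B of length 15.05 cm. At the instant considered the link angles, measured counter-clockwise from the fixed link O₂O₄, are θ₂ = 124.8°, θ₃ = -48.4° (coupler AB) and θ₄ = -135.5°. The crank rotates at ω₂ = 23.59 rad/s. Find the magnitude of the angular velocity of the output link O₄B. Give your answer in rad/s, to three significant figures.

ω₂ = 23.59 rad/s
Differentiating the loop-closure r₂e^{iθ₂}+r₃e^{iθ₃}=r₁+r₄e^{iθ₄} gives r₂ω₂e^{iθ₂}+r₃ω₃e^{iθ₃}=r₄ω₄e^{iθ₄}.
Eliminating the other unknown: ω₄ = r₂ω₂ sin(θ₂−θ₃) / [r₄ sin(θ₄−θ₃)].
Numerator sine = +0.11840; denominator sine = -0.99872.
Result = 0.0512·23.59·(+0.11840) / (0.1505·(-0.99872)) = -0.95145 rad/s; magnitude 0.95145 rad/s.

0.951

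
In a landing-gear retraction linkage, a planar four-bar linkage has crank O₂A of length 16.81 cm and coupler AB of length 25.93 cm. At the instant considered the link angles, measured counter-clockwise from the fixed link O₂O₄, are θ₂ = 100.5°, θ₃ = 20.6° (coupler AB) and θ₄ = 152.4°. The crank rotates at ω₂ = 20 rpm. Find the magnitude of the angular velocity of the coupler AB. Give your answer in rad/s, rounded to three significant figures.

1.43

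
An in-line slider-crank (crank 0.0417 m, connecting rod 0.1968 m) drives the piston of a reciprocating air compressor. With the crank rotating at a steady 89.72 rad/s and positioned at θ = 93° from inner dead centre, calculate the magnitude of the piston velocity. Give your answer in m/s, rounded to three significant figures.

3.69

ω = 89.72 rad/s
For an in-line slider-crank, x = r cosθ + √(L² − r² sin²θ), so v = −rω sinθ·[1 + r cosθ/√(L² − r² sin²θ)].
With r = 0.0417 m, L = 0.1968 m, θ = 93°: √(L² − r² sin²θ) = 0.19234 m.
v = −0.0417·89.72·0.99863·[1 + 0.0417·-0.05234/0.19234] = -3.6938 m/s.
|v| = 3.6938 m/s.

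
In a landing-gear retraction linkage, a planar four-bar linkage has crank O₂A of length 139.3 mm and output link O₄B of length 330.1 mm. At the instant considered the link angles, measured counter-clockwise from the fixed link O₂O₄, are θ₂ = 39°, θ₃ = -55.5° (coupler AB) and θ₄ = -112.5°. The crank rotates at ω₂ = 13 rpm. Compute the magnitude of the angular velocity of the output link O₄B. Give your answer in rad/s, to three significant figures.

ω₂ = 1.361 rad/s (from 13 rpm).
Differentiating the loop-closure r₂e^{iθ₂}+r₃e^{iθ₃}=r₁+r₄e^{iθ₄} gives r₂ω₂e^{iθ₂}+r₃ω₃e^{iθ₃}=r₄ω₄e^{iθ₄}.
Eliminating the other unknown: ω₄ = r₂ω₂ sin(θ₂−θ₃) / [r₄ sin(θ₄−θ₃)].
Numerator sine = +0.99692; denominator sine = -0.83867.
Result = 0.1393·1.361·(+0.99692) / (0.3301·(-0.83867)) = -0.68288 rad/s; magnitude 0.68288 rad/s.

0.683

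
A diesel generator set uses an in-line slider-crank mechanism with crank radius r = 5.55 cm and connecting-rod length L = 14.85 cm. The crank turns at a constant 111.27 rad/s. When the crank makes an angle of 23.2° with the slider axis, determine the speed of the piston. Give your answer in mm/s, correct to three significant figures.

3280

ω = 111.3 rad/s
For an in-line slider-crank, x = r cosθ + √(L² − r² sin²θ), so v = −rω sinθ·[1 + r cosθ/√(L² − r² sin²θ)].
With r = 0.0555 m, L = 0.1485 m, θ = 23.2°: √(L² − r² sin²θ) = 0.14688 m.
v = −0.0555·111.3·0.39394·[1 + 0.0555·0.91914/0.14688] = -3.2777 m/s.
|v| = 3.2777 m/s = 3277.7 mm/s.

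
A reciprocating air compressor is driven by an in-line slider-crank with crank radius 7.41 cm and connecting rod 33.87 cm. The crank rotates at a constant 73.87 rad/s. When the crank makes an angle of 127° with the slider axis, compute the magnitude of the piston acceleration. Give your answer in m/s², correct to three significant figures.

267

ω = 73.87 rad/s
x(θ) = r cosθ + √(L² − r² sin²θ); with ω constant, a = ω²·d²x/dθ².
d²x/dθ² = −r cosθ − r²(cos2θ)/√u − r⁴ sin²2θ/(4u^{3/2}),  u = L² − r² sin²θ = 0.111216 m².
Substituting r = 0.0741 m, L = 0.3387 m, θ = 127°: d²x/dθ² = +0.048945 m.
a = ω²·d²x/dθ² = (73.87)²·(+0.048945) = +267.08 m/s²;  |a| = 267.08 m/s².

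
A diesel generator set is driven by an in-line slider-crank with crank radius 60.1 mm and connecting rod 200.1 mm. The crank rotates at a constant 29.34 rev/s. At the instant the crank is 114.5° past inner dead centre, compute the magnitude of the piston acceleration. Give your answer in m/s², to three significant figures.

ω = 2π·29.3 = 184.3 rad/s
x(θ) = r cosθ + √(L² − r² sin²θ); with ω constant, a = ω²·d²x/dθ².
d²x/dθ² = −r cosθ − r²(cos2θ)/√u − r⁴ sin²2θ/(4u^{3/2}),  u = L² − r² sin²θ = 0.0370492 m².
Substituting r = 0.0601 m, L = 0.2001 m, θ = 114.5°: d²x/dθ² = +0.036974 m.
a = ω²·d²x/dθ² = (184.3)²·(+0.036974) = +1256.5 m/s²;  |a| = 1256.5 m/s².

1260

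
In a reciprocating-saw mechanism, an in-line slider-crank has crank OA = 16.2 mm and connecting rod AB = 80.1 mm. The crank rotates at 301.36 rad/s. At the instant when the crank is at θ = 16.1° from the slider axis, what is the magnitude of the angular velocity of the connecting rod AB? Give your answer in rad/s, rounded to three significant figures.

ω = 301.4 rad/s
The rod makes angle φ with the slider axis where L sinφ = r sinθ; differentiating, L cosφ·φ̇ = r ω cosθ.
L cosφ = √(L² − r² sin²θ) = 0.079974 m.
|ω_rod| = r ω |cosθ| / √(L² − r² sin²θ) = 0.0162·301.4·0.96078/0.079974 = 58.651 rad/s.

58.7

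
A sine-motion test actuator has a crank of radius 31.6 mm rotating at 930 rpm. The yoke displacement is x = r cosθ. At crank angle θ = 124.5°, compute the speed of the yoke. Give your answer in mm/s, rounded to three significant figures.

2540

ω = 97.39 rad/s (from 930 rpm).
x = r cosθ ⇒ ẋ = −rω sinθ.
|v| = rω|sinθ| = 0.0316·97.39·|sin 124.5°| = 2.5363 m/s = 2536.3 mm/s.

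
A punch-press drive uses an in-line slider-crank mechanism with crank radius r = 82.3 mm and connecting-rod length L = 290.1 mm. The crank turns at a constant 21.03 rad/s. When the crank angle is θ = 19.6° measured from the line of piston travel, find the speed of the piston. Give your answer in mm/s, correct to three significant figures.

736

ω = 21.03 rad/s
For an in-line slider-crank, x = r cosθ + √(L² − r² sin²θ), so v = −rω sinθ·[1 + r cosθ/√(L² − r² sin²θ)].
With r = 0.0823 m, L = 0.2901 m, θ = 19.6°: √(L² − r² sin²θ) = 0.28878 m.
v = −0.0823·21.03·0.33545·[1 + 0.0823·0.94206/0.28878] = -0.73646 m/s.
|v| = 0.73646 m/s = 736.46 mm/s.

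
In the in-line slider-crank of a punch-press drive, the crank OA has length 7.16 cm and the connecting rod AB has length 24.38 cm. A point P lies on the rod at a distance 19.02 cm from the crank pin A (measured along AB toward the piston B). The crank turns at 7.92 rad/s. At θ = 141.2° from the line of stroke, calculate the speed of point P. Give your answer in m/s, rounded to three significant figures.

0.307

ω = 7.92 rad/s.  Crank-pin speed |V_A| = rω = 0.56707 m/s, perpendicular to OA.
Rod angle: sinφ = −(r/L) sinθ ⇒ φ = -10.604°; ω_rod = −rω cosθ/√(L²−r²sin²θ) = +1.8442 rad/s.
V_P = V_A + ω_rod × AP, with AP = 0.1902 m along the rod.
Components: V_Px = −rω sinθ − a·ω_rod·sinφ = -0.29078 m/s;  V_Py = rω cosθ + a·ω_rod·cosφ = -0.097162 m/s.
|V_P| = √(V_Px² + V_Py²) = 0.30658 m/s.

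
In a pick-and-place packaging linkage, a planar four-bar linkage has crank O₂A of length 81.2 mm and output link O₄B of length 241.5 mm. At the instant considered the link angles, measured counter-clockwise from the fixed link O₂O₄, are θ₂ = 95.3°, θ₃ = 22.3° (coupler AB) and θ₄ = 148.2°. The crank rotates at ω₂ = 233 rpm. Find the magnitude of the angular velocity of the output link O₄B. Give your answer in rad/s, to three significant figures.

ω₂ = 24.4 rad/s (from 233 rpm).
Differentiating the loop-closure r₂e^{iθ₂}+r₃e^{iθ₃}=r₁+r₄e^{iθ₄} gives r₂ω₂e^{iθ₂}+r₃ω₃e^{iθ₃}=r₄ω₄e^{iθ₄}.
Eliminating the other unknown: ω₄ = r₂ω₂ sin(θ₂−θ₃) / [r₄ sin(θ₄−θ₃)].
Numerator sine = +0.95630; denominator sine = +0.81004.
Result = 0.0812·24.4·(+0.95630) / (0.2415·(+0.81004)) = +9.6853 rad/s; magnitude 9.6853 rad/s.

9.69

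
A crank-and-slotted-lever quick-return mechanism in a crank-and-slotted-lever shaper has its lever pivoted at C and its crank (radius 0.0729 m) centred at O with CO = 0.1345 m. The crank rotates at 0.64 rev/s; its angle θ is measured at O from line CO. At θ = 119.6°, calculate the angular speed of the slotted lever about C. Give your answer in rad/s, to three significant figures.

ω = 4.021 rad/s (from 0.64 rev/s).
Crank pin A relative to C: A = (d + r cosθ, r sinθ); lever angle φ = atan2(r sinθ, d + r cosθ).
Differentiating tanφ: φ̇ = rω(d cosθ + r)/(d² + r² + 2dr cosθ).
d² + r² + 2dr cosθ = |CA|² = 0.0137184 m²;  d cosθ + r = +0.0064648 m.
|ω_lever| = |0.0729·4.021·+0.0064648| / 0.0137184 = 0.13815 rad/s.

0.138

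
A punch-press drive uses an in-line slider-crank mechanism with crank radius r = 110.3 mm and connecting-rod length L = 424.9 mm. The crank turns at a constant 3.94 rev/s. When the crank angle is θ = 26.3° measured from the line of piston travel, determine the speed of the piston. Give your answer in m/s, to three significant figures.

1.49

ω = 2π·3.94 = 24.76 rad/s
For an in-line slider-crank, x = r cosθ + √(L² − r² sin²θ), so v = −rω sinθ·[1 + r cosθ/√(L² − r² sin²θ)].
With r = 0.1103 m, L = 0.4249 m, θ = 26.3°: √(L² − r² sin²θ) = 0.42208 m.
v = −0.1103·24.76·0.44307·[1 + 0.1103·0.89649/0.42208] = -1.4933 m/s.
|v| = 1.4933 m/s.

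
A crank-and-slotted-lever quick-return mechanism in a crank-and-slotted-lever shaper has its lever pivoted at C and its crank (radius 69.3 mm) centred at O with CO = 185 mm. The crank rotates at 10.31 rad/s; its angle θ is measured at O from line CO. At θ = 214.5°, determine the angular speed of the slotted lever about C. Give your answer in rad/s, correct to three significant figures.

ω = 10.31 rad/s
Crank pin A relative to C: A = (d + r cosθ, r sinθ); lever angle φ = atan2(r sinθ, d + r cosθ).
Differentiating tanφ: φ̇ = rω(d cosθ + r)/(d² + r² + 2dr cosθ).
d² + r² + 2dr cosθ = |CA|² = 0.0178961 m²;  d cosθ + r = -0.083163 m.
|ω_lever| = |0.0693·10.31·-0.083163| / 0.0178961 = 3.3202 rad/s.

3.32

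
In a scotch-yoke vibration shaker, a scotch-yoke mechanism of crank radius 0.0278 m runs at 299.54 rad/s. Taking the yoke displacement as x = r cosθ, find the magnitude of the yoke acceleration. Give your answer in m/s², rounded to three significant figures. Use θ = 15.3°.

2410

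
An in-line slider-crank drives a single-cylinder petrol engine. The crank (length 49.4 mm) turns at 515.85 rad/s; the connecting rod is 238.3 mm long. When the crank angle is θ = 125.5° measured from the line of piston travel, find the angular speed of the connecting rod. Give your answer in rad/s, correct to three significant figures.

63.0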